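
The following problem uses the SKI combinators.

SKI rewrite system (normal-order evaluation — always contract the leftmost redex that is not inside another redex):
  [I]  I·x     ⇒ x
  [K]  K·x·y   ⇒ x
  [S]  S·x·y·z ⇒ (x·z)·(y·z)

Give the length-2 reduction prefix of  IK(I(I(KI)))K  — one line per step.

Answer: after 2 steps: I(I(KI))

Derivation:
  start: IK(I(I(KI)))K
  [1] K(I(I(KI)))K
  [2] I(I(KI))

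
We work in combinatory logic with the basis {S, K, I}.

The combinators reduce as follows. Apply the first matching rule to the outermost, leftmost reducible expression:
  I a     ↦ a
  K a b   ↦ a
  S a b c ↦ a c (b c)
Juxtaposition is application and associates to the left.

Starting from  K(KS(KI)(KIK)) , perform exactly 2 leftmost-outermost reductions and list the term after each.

  start: K(KS(KI)(KIK))
  [1] K(S(KIK))
  [2] K(SI)

Answer: after 2 steps: K(SI)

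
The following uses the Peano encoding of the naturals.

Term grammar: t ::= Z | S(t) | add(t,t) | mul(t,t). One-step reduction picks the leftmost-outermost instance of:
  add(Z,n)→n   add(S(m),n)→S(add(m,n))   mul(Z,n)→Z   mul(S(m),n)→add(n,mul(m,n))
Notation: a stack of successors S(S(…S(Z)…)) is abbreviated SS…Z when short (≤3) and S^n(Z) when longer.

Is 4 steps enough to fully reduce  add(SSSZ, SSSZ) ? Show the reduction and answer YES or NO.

Answer: YES — reaches normal form S^6(Z) in 4 ≤ 4 steps

Working:
  start: add(SSSZ, SSSZ)
  step 1: S(add(SSZ, SSSZ))
  step 2: S(S(add(SZ, SSSZ)))
  step 3: S(S(S(add(Z, SSSZ))))
  step 4: S^6(Z)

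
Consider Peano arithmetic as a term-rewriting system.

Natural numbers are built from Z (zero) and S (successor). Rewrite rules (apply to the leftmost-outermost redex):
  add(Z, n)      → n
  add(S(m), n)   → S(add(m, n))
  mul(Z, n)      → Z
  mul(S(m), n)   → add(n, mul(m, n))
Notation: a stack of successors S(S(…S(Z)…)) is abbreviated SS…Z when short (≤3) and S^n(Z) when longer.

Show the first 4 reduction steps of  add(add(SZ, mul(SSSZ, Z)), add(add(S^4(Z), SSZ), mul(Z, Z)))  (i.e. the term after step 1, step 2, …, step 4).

  start: add(add(SZ, mul(SSSZ, Z)), add(add(S^4(Z), SSZ), mul(Z, Z)))
  [1] add(S(add(Z, mul(SSSZ, Z))), add(add(S^4(Z), SSZ), mul(Z, Z)))
  [2] S(add(add(Z, mul(SSSZ, Z)), add(add(S^4(Z), SSZ), mul(Z, Z))))
  [3] S(add(mul(SSSZ, Z), add(add(S^4(Z), SSZ), mul(Z, Z))))
  [4] S(add(add(Z, mul(SSZ, Z)), add(add(S^4(Z), SSZ), mul(Z, Z))))

Answer: after 4 steps: S(add(add(Z, mul(SSZ, Z)), add(add(S^4(Z), SSZ), mul(Z, Z))))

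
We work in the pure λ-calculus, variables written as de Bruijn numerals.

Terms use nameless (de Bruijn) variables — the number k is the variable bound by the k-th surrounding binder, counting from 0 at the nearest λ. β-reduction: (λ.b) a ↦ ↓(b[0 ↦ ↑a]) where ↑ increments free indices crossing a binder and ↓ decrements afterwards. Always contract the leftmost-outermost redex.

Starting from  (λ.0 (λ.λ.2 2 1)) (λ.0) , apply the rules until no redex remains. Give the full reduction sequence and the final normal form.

  start: (λ.0 (λ.λ.2 2 1)) (λ.0)
  [1] (λ.0) (λ.λ.(λ.0) (λ.0) 1)
  [2] λ.λ.(λ.0) (λ.0) 1
  [3] λ.λ.(λ.0) 1
  [4] λ.λ.1

Answer: normal form = λ.λ.1  (in 4 steps)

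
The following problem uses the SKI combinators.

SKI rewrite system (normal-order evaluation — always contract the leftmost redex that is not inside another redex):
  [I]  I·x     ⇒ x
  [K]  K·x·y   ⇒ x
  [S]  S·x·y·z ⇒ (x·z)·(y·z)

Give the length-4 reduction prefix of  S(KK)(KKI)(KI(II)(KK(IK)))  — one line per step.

  start: S(KK)(KKI)(KI(II)(KK(IK)))
  →1  KK(KI(II)(KK(IK)))(KKI(KI(II)(KK(IK))))
  →2  K(KKI(KI(II)(KK(IK))))
  →3  K(K(KI(II)(KK(IK))))
  →4  K(K(I(KK(IK))))

Answer: after 4 steps: K(K(I(KK(IK))))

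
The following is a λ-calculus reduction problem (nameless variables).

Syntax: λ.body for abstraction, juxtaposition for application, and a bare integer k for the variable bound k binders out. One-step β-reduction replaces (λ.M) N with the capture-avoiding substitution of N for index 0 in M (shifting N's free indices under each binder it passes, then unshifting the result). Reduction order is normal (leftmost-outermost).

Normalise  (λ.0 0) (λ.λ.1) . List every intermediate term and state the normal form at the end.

  start: (λ.0 0) (λ.λ.1)
  →1  (λ.λ.1) (λ.λ.1)
  →2  λ.λ.λ.1

Answer: normal form = λ.λ.λ.1  (in 2 steps)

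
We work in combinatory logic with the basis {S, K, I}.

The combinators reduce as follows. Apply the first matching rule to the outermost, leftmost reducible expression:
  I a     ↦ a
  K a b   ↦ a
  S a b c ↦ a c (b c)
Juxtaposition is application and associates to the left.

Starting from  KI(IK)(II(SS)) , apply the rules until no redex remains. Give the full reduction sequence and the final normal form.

  start: KI(IK)(II(SS))
  step 1: I(II(SS))
  step 2: II(SS)
  step 3: I(SS)
  step 4: SS

Answer: normal form = SS  (in 4 steps)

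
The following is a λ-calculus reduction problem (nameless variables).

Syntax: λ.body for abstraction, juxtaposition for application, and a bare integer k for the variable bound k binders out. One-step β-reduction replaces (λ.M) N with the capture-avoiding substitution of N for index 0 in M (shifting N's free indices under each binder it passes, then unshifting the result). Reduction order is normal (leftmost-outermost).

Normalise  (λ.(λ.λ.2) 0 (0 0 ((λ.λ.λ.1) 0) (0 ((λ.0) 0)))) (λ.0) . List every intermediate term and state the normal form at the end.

  start: (λ.(λ.λ.2) 0 (0 0 ((λ.λ.λ.1) 0) (0 ((λ.0) 0)))) (λ.0)
  step 1: (λ.λ.λ.0) (λ.0) ((λ.0) (λ.0) ((λ.λ.λ.1) (λ.0)) ((λ.0) ((λ.0) (λ.0))))
  step 2: (λ.λ.0) ((λ.0) (λ.0) ((λ.λ.λ.1) (λ.0)) ((λ.0) ((λ.0) (λ.0))))
  step 3: λ.0

Answer: normal form = λ.0  (in 3 steps)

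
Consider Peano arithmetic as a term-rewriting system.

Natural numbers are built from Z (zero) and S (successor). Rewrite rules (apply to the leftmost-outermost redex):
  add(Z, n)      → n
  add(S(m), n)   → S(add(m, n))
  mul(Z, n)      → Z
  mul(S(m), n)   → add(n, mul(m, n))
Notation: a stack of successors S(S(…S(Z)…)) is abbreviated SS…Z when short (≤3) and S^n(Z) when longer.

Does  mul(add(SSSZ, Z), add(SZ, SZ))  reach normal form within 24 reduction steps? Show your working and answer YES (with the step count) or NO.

Answer: YES — reaches normal form S^6(Z) in 23 ≤ 24 steps

Reduction:
  start: mul(add(SSSZ, Z), add(SZ, SZ))
  step 1: mul(S(add(SSZ, Z)), add(SZ, SZ))
  step 2: add(add(SZ, SZ), mul(add(SSZ, Z), add(SZ, SZ)))
  step 3: add(S(add(Z, SZ)), mul(add(SSZ, Z), add(SZ, SZ)))
  step 4: S(add(add(Z, SZ), mul(add(SSZ, Z), add(SZ, SZ))))
  step 5: S(add(SZ, mul(add(SSZ, Z), add(SZ, SZ))))
  step 6: S(S(add(Z, mul(add(SSZ, Z), add(SZ, SZ)))))
  step 7: S(S(mul(add(SSZ, Z), add(SZ, SZ))))
  step 8: S(S(mul(S(add(SZ, Z)), add(SZ, SZ))))
  step 9: S(S(add(add(SZ, SZ), mul(add(SZ, Z), add(SZ, SZ)))))
  step 10: S(S(add(S(add(Z, SZ)), mul(add(SZ, Z), add(SZ, SZ)))))
  step 11: S(S(S(add(add(Z, SZ), mul(add(SZ, Z), add(SZ, SZ))))))
  step 12: S(S(S(add(SZ, mul(add(SZ, Z), add(SZ, SZ))))))
  step 13: S(S(S(S(add(Z, mul(add(SZ, Z), add(SZ, SZ)))))))
  step 14: S(S(S(S(mul(add(SZ, Z), add(SZ, SZ))))))
  step 15: S(S(S(S(mul(S(add(Z, Z)), add(SZ, SZ))))))
  step 16: S(S(S(S(add(add(SZ, SZ), mul(add(Z, Z), add(SZ, SZ)))))))
  step 17: S(S(S(S(add(S(add(Z, SZ)), mul(add(Z, Z), add(SZ, SZ)))))))
  step 18: S(S(S(S(S(add(add(Z, SZ), mul(add(Z, Z), add(SZ, SZ))))))))
  step 19: S(S(S(S(S(add(SZ, mul(add(Z, Z), add(SZ, SZ))))))))
  step 20: S(S(S(S(S(S(add(Z, mul(add(Z, Z), add(SZ, SZ)))))))))
  step 21: S(S(S(S(S(S(mul(add(Z, Z), add(SZ, SZ))))))))
  step 22: S(S(S(S(S(S(mul(Z, add(SZ, SZ))))))))
  step 23: S^6(Z)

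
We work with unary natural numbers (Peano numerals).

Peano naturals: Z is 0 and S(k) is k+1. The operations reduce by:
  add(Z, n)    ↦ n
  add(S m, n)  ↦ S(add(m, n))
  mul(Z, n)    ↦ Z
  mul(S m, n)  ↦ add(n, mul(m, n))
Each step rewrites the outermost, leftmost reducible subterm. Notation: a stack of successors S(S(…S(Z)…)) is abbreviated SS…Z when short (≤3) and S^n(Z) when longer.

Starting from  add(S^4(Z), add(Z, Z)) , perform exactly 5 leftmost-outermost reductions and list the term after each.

  start: add(S^4(Z), add(Z, Z))
  [1] S(add(SSSZ, add(Z, Z)))
  [2] S(S(add(SSZ, add(Z, Z))))
  [3] S(S(S(add(SZ, add(Z, Z)))))
  [4] S(S(S(S(add(Z, add(Z, Z))))))
  [5] S(S(S(S(add(Z, Z)))))

Answer: after 5 steps: S(S(S(S(add(Z, Z)))))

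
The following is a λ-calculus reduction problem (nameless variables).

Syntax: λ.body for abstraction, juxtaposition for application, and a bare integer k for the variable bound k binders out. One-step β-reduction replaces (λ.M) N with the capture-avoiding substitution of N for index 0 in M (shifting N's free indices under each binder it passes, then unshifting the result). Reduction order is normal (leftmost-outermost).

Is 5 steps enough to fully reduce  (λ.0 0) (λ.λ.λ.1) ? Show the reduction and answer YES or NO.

  start: (λ.0 0) (λ.λ.λ.1)
  step 1: (λ.λ.λ.1) (λ.λ.λ.1)
  step 2: λ.λ.1

Answer: YES — reaches normal form λ.λ.1 in 2 ≤ 5 steps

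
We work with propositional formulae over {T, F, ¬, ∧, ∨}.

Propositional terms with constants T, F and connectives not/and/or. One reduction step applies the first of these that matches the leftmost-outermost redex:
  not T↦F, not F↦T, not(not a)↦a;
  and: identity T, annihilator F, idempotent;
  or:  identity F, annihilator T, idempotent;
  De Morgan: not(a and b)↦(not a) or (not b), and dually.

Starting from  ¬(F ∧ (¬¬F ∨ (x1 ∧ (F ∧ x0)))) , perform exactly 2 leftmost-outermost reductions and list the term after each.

  start: ¬(F ∧ (¬¬F ∨ (x1 ∧ (F ∧ x0))))
  →1  ¬F ∨ ¬(¬¬F ∨ (x1 ∧ (F ∧ x0)))
  →2  T ∨ ¬(¬¬F ∨ (x1 ∧ (F ∧ x0)))

Answer: after 2 steps: T ∨ ¬(¬¬F ∨ (x1 ∧ (F ∧ x0)))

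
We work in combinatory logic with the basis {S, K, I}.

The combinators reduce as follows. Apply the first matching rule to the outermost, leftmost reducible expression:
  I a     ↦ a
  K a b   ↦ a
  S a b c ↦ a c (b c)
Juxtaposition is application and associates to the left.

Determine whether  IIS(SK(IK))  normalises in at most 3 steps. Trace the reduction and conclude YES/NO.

  start: IIS(SK(IK))
  [1] IS(SK(IK))
  [2] S(SK(IK))
  [3] S(SKK)

Answer: YES — reaches normal form S(SKK) in 3 ≤ 3 steps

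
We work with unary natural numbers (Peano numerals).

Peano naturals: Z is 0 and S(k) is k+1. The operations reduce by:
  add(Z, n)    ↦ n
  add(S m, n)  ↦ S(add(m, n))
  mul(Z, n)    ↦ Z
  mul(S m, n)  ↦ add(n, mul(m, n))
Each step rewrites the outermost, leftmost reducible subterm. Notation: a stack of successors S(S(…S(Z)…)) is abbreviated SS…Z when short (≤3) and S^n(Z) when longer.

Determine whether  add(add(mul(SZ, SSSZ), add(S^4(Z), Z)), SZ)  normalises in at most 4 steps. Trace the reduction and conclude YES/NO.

Answer: NO — after 4 steps the term is S(add(add(add(SSZ, mul(Z, SSSZ)), add(S^4(Z), Z)), SZ)), not yet normal

Working:
  start: add(add(mul(SZ, SSSZ), add(S^4(Z), Z)), SZ)
  step 1: add(add(add(SSSZ, mul(Z, SSSZ)), add(S^4(Z), Z)), SZ)
  step 2: add(add(S(add(SSZ, mul(Z, SSSZ))), add(S^4(Z), Z)), SZ)
  step 3: add(S(add(add(SSZ, mul(Z, SSSZ)), add(S^4(Z), Z))), SZ)
  step 4: S(add(add(add(SSZ, mul(Z, SSSZ)), add(S^4(Z), Z)), SZ))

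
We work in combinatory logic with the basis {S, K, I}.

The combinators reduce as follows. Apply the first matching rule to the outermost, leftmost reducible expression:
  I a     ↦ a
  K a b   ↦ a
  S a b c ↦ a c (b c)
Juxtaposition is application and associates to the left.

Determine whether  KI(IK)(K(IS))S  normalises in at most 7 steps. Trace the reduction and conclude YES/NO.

  start: KI(IK)(K(IS))S
  →1  I(K(IS))S
  →2  K(IS)S
  →3  IS
  →4  S

Answer: YES — reaches normal form S in 4 ≤ 7 steps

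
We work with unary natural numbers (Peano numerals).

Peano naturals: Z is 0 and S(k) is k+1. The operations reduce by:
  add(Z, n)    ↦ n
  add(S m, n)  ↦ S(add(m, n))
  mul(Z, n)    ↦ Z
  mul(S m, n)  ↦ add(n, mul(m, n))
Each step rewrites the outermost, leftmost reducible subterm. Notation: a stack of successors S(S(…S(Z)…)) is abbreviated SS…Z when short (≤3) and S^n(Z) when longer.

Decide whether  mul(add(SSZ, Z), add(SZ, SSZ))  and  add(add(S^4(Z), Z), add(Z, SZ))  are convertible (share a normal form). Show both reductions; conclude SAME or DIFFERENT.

Term A:
  start: mul(add(SSZ, Z), add(SZ, SSZ))
  [1] mul(S(add(SZ, Z)), add(SZ, SSZ))
  [2] add(add(SZ, SSZ), mul(add(SZ, Z), add(SZ, SSZ)))
  [3] add(S(add(Z, SSZ)), mul(add(SZ, Z), add(SZ, SSZ)))
  [4] S(add(add(Z, SSZ), mul(add(SZ, Z), add(SZ, SSZ))))
  [5] S(add(SSZ, mul(add(SZ, Z), add(SZ, SSZ))))
  [6] S(S(add(SZ, mul(add(SZ, Z), add(SZ, SSZ)))))
  [7] S(S(S(add(Z, mul(add(SZ, Z), add(SZ, SSZ))))))
  [8] S(S(S(mul(add(SZ, Z), add(SZ, SSZ)))))
  [9] S(S(S(mul(S(add(Z, Z)), add(SZ, SSZ)))))
  [10] S(S(S(add(add(SZ, SSZ), mul(add(Z, Z), add(SZ, SSZ))))))
  [11] S(S(S(add(S(add(Z, SSZ)), mul(add(Z, Z), add(SZ, SSZ))))))
  [12] S(S(S(S(add(add(Z, SSZ), mul(add(Z, Z), add(SZ, SSZ)))))))
  [13] S(S(S(S(add(SSZ, mul(add(Z, Z), add(SZ, SSZ)))))))
  [14] S(S(S(S(S(add(SZ, mul(add(Z, Z), add(SZ, SSZ))))))))
  [15] S(S(S(S(S(S(add(Z, mul(add(Z, Z), add(SZ, SSZ)))))))))
  [16] S(S(S(S(S(S(mul(add(Z, Z), add(SZ, SSZ))))))))
  [17] S(S(S(S(S(S(mul(Z, add(SZ, SSZ))))))))
  [18] S^6(Z)

Term B:
  start: add(add(S^4(Z), Z), add(Z, SZ))
  [1] add(S(add(SSSZ, Z)), add(Z, SZ))
  [2] S(add(add(SSSZ, Z), add(Z, SZ)))
  [3] S(add(S(add(SSZ, Z)), add(Z, SZ)))
  [4] S(S(add(add(SSZ, Z), add(Z, SZ))))
  [5] S(S(add(S(add(SZ, Z)), add(Z, SZ))))
  [6] S(S(S(add(add(SZ, Z), add(Z, SZ)))))
  [7] S(S(S(add(S(add(Z, Z)), add(Z, SZ)))))
  [8] S(S(S(S(add(add(Z, Z), add(Z, SZ))))))
  [9] S(S(S(S(add(Z, add(Z, SZ))))))
  [10] S(S(S(S(add(Z, SZ)))))
  [11] S^5(Z)

Answer: DIFFERENT — A ⇓ S^6(Z), B ⇓ S^5(Z)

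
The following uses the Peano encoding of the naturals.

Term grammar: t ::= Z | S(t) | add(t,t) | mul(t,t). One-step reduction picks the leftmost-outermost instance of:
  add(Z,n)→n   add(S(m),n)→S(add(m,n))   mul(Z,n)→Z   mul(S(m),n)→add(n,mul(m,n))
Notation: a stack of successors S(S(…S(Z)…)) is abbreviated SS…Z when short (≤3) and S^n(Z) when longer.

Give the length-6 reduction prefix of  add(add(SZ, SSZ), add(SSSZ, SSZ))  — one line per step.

  start: add(add(SZ, SSZ), add(SSSZ, SSZ))
  [1] add(S(add(Z, SSZ)), add(SSSZ, SSZ))
  [2] S(add(add(Z, SSZ), add(SSSZ, SSZ)))
  [3] S(add(SSZ, add(SSSZ, SSZ)))
  [4] S(S(add(SZ, add(SSSZ, SSZ))))
  [5] S(S(S(add(Z, add(SSSZ, SSZ)))))
  [6] S(S(S(add(SSSZ, SSZ))))

Answer: after 6 steps: S(S(S(add(SSSZ, SSZ))))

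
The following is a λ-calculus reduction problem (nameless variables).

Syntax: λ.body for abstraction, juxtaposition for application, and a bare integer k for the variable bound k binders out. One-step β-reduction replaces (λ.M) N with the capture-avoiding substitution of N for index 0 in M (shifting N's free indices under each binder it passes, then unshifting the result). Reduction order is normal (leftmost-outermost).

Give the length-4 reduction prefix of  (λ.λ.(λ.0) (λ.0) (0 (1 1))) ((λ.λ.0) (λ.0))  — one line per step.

  start: (λ.λ.(λ.0) (λ.0) (0 (1 1))) ((λ.λ.0) (λ.0))
  step 1: λ.(λ.0) (λ.0) (0 ((λ.λ.0) (λ.0) ((λ.λ.0) (λ.0))))
  step 2: λ.(λ.0) (0 ((λ.λ.0) (λ.0) ((λ.λ.0) (λ.0))))
  step 3: λ.0 ((λ.λ.0) (λ.0) ((λ.λ.0) (λ.0)))
  step 4: λ.0 ((λ.0) ((λ.λ.0) (λ.0)))

Answer: after 4 steps: λ.0 ((λ.0) ((λ.λ.0) (λ.0)))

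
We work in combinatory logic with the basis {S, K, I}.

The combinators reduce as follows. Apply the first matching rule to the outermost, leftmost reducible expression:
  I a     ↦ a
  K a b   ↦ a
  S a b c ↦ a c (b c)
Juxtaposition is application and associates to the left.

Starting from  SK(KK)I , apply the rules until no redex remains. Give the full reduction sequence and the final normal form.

Answer: normal form = I  (in 2 steps)

Working:
  start: SK(KK)I
  →1  KI(KKI)
  →2  I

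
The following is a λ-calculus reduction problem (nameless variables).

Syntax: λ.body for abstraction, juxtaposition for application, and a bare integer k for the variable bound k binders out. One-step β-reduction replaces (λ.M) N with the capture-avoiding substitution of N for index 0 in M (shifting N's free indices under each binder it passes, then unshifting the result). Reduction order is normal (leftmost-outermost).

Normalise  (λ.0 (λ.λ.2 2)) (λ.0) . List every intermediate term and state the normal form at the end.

Answer: normal form = λ.λ.λ.0  (in 3 steps)

Derivation:
  start: (λ.0 (λ.λ.2 2)) (λ.0)
  →1  (λ.0) (λ.λ.(λ.0) (λ.0))
  →2  λ.λ.(λ.0) (λ.0)
  →3  λ.λ.λ.0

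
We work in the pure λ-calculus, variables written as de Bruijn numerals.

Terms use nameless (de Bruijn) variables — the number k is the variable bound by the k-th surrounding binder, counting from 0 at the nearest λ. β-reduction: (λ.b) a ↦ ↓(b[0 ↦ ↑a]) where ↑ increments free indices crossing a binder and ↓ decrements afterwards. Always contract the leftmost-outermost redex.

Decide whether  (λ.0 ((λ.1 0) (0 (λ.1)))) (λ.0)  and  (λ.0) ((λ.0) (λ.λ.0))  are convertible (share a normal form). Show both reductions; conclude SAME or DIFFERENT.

Term A:
  start: (λ.0 ((λ.1 0) (0 (λ.1)))) (λ.0)
  →1  (λ.0) ((λ.(λ.0) 0) ((λ.0) (λ.λ.0)))
  →2  (λ.(λ.0) 0) ((λ.0) (λ.λ.0))
  →3  (λ.0) ((λ.0) (λ.λ.0))
  →4  (λ.0) (λ.λ.0)
  →5  λ.λ.0

Term B:
  start: (λ.0) ((λ.0) (λ.λ.0))
  →1  (λ.0) (λ.λ.0)
  →2  λ.λ.0

Answer: SAME — A ⇓ λ.λ.0, B ⇓ λ.λ.0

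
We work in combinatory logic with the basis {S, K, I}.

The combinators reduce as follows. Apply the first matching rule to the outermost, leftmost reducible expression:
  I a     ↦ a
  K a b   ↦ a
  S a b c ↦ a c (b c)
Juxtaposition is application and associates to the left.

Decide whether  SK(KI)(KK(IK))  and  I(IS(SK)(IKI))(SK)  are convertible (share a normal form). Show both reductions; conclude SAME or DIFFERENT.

Answer: DIFFERENT — A ⇓ K, B ⇓ I

Working:
Term A:
  start: SK(KI)(KK(IK))
  →1  K(KK(IK))(KI(KK(IK)))
  →2  KK(IK)
  →3  K

Term B:
  start: I(IS(SK)(IKI))(SK)
  →1  IS(SK)(IKI)(SK)
  →2  S(SK)(IKI)(SK)
  →3  SK(SK)(IKI(SK))
  →4  K(IKI(SK))(SK(IKI(SK)))
  →5  IKI(SK)
  →6  KI(SK)
  →7  I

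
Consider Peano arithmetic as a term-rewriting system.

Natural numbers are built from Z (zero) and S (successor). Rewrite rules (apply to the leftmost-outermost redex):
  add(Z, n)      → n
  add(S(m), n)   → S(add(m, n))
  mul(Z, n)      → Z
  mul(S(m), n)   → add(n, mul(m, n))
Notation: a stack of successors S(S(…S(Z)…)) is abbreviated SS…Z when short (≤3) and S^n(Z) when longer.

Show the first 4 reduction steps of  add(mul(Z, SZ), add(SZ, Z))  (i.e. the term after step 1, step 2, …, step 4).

  start: add(mul(Z, SZ), add(SZ, Z))
  [1] add(Z, add(SZ, Z))
  [2] add(SZ, Z)
  [3] S(add(Z, Z))
  [4] SZ

Answer: after 4 steps: SZ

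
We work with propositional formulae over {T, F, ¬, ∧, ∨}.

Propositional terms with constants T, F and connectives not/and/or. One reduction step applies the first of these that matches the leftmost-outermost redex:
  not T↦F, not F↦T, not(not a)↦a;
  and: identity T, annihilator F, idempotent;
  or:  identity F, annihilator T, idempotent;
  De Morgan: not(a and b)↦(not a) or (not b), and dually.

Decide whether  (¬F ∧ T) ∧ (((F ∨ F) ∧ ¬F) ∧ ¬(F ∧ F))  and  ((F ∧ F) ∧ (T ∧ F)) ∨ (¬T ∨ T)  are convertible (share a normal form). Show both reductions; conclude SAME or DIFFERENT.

Answer: DIFFERENT — A ⇓ F, B ⇓ T

Reduction:
Term A:
  start: (¬F ∧ T) ∧ (((F ∨ F) ∧ ¬F) ∧ ¬(F ∧ F))
  [1] ¬F ∧ (((F ∨ F) ∧ ¬F) ∧ ¬(F ∧ F))
  [2] T ∧ (((F ∨ F) ∧ ¬F) ∧ ¬(F ∧ F))
  [3] ((F ∨ F) ∧ ¬F) ∧ ¬(F ∧ F)
  [4] (F ∧ ¬F) ∧ ¬(F ∧ F)
  [5] F ∧ ¬(F ∧ F)
  [6] F

Term B:
  start: ((F ∧ F) ∧ (T ∧ F)) ∨ (¬T ∨ T)
  [1] (F ∧ (T ∧ F)) ∨ (¬T ∨ T)
  [2] F ∨ (¬T ∨ T)
  [3] ¬T ∨ T
  [4] T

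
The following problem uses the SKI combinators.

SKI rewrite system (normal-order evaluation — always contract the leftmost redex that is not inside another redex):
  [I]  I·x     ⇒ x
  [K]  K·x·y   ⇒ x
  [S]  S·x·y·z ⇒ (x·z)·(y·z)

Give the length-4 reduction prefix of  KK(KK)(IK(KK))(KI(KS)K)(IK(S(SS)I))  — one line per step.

  start: KK(KK)(IK(KK))(KI(KS)K)(IK(S(SS)I))
  step 1: K(IK(KK))(KI(KS)K)(IK(S(SS)I))
  step 2: IK(KK)(IK(S(SS)I))
  step 3: K(KK)(IK(S(SS)I))
  step 4: KK

Answer: after 4 steps: KK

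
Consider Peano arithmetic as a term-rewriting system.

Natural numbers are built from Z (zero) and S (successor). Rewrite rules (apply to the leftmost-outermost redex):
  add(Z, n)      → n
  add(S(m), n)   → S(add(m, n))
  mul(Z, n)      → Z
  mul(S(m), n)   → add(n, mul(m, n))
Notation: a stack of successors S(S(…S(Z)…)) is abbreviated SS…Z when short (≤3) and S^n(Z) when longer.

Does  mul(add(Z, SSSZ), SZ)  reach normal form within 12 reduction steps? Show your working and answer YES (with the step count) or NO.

Answer: YES — reaches normal form SSSZ in 11 ≤ 12 steps

Reduction:
  start: mul(add(Z, SSSZ), SZ)
  step 1: mul(SSSZ, SZ)
  step 2: add(SZ, mul(SSZ, SZ))
  step 3: S(add(Z, mul(SSZ, SZ)))
  step 4: S(mul(SSZ, SZ))
  step 5: S(add(SZ, mul(SZ, SZ)))
  step 6: S(S(add(Z, mul(SZ, SZ))))
  step 7: S(S(mul(SZ, SZ)))
  step 8: S(S(add(SZ, mul(Z, SZ))))
  step 9: S(S(S(add(Z, mul(Z, SZ)))))
  step 10: S(S(S(mul(Z, SZ))))
  step 11: SSSZ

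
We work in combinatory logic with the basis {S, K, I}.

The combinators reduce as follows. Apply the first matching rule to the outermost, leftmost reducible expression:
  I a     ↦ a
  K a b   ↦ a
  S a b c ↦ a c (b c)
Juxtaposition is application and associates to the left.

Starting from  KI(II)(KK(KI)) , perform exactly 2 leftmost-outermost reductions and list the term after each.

  start: KI(II)(KK(KI))
  [1] I(KK(KI))
  [2] KK(KI)

Answer: after 2 steps: KK(KI)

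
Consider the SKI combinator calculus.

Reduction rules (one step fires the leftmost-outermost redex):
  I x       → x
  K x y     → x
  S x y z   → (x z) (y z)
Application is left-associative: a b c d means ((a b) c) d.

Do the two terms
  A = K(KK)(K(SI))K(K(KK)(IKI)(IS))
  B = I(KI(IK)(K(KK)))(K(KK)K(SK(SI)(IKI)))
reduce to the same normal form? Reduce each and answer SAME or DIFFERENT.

Answer: SAME — A ⇓ KK, B ⇓ KK

Reduction:
Term A:
  start: K(KK)(K(SI))K(K(KK)(IKI)(IS))
  [1] KKK(K(KK)(IKI)(IS))
  [2] K(K(KK)(IKI)(IS))
  [3] K(KK(IS))
  [4] KK

Term B:
  start: I(KI(IK)(K(KK)))(K(KK)K(SK(SI)(IKI)))
  [1] KI(IK)(K(KK))(K(KK)K(SK(SI)(IKI)))
  [2] I(K(KK))(K(KK)K(SK(SI)(IKI)))
  [3] K(KK)(K(KK)K(SK(SI)(IKI)))
  [4] KK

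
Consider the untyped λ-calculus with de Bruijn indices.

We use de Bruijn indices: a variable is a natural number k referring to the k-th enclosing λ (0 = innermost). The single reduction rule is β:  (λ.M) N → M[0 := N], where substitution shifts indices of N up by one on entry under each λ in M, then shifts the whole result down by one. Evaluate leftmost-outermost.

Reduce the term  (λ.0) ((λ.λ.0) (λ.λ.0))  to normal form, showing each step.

  start: (λ.0) ((λ.λ.0) (λ.λ.0))
  [1] (λ.λ.0) (λ.λ.0)
  [2] λ.0

Answer: normal form = λ.0  (in 2 steps)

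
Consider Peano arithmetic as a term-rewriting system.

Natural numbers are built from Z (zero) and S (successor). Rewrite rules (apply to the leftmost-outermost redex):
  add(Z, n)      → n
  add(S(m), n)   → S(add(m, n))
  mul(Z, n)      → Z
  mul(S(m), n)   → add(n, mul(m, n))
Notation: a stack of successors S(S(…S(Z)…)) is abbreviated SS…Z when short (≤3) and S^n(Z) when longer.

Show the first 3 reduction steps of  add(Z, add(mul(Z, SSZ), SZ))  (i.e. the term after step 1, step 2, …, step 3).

  start: add(Z, add(mul(Z, SSZ), SZ))
  →1  add(mul(Z, SSZ), SZ)
  →2  add(Z, SZ)
  →3  SZ

Answer: after 3 steps: SZ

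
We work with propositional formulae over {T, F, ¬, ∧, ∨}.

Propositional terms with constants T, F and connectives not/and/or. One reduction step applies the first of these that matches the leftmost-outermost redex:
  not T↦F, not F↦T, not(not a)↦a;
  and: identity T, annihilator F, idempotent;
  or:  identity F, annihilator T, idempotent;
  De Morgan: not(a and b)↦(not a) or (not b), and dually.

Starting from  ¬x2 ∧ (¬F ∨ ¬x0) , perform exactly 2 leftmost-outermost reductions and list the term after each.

  start: ¬x2 ∧ (¬F ∨ ¬x0)
  step 1: ¬x2 ∧ (T ∨ ¬x0)
  step 2: ¬x2 ∧ T

Answer: after 2 steps: ¬x2 ∧ T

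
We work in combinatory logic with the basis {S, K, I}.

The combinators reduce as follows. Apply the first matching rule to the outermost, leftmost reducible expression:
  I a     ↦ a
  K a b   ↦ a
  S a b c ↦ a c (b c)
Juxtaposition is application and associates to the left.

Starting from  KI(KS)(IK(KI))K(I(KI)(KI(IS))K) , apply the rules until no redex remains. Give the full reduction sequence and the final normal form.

  start: KI(KS)(IK(KI))K(I(KI)(KI(IS))K)
  step 1: I(IK(KI))K(I(KI)(KI(IS))K)
  step 2: IK(KI)K(I(KI)(KI(IS))K)
  step 3: K(KI)K(I(KI)(KI(IS))K)
  step 4: KI(I(KI)(KI(IS))K)
  step 5: I

Answer: normal form = I  (in 5 steps)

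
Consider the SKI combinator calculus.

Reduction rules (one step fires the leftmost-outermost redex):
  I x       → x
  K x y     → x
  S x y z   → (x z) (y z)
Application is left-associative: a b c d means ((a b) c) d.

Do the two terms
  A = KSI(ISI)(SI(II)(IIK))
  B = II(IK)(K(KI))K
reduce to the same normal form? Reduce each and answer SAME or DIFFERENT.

Answer: DIFFERENT — A ⇓ S(SI)(KK), B ⇓ K(KI)

Derivation:
Term A:
  start: KSI(ISI)(SI(II)(IIK))
  [1] S(ISI)(SI(II)(IIK))
  [2] S(SI)(SI(II)(IIK))
  [3] S(SI)(I(IIK)(II(IIK)))
  [4] S(SI)(IIK(II(IIK)))
  [5] S(SI)(IK(II(IIK)))
  [6] S(SI)(K(II(IIK)))
  [7] S(SI)(K(I(IIK)))
  [8] S(SI)(K(IIK))
  [9] S(SI)(K(IK))
  [10] S(SI)(KK)

Term B:
  start: II(IK)(K(KI))K
  [1] I(IK)(K(KI))K
  [2] IK(K(KI))K
  [3] K(K(KI))K
  [4] K(KI)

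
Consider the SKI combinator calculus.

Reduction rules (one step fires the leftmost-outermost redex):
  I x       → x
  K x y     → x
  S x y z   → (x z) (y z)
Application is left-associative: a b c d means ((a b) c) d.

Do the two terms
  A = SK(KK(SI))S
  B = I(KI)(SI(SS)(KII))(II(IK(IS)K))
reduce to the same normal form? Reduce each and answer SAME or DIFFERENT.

Term A:
  start: SK(KK(SI))S
  [1] KS(KK(SI)S)
  [2] S

Term B:
  start: I(KI)(SI(SS)(KII))(II(IK(IS)K))
  [1] KI(SI(SS)(KII))(II(IK(IS)K))
  [2] I(II(IK(IS)K))
  [3] II(IK(IS)K)
  [4] I(IK(IS)K)
  [5] IK(IS)K
  [6] K(IS)K
  [7] IS
  [8] S

Answer: SAME — A ⇓ S, B ⇓ S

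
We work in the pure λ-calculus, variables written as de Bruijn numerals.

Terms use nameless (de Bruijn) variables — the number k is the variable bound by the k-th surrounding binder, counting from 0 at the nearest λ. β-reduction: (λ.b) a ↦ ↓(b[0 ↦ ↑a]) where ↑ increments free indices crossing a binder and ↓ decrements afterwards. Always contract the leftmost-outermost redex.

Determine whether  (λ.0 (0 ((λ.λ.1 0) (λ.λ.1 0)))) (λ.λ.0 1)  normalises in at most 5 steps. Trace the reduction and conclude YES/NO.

Answer: YES — reaches normal form λ.0 (λ.0 (λ.λ.1 0)) in 5 ≤ 5 steps

Reduction:
  start: (λ.0 (0 ((λ.λ.1 0) (λ.λ.1 0)))) (λ.λ.0 1)
  →1  (λ.λ.0 1) ((λ.λ.0 1) ((λ.λ.1 0) (λ.λ.1 0)))
  →2  λ.0 ((λ.λ.0 1) ((λ.λ.1 0) (λ.λ.1 0)))
  →3  λ.0 (λ.0 ((λ.λ.1 0) (λ.λ.1 0)))
  →4  λ.0 (λ.0 (λ.(λ.λ.1 0) 0))
  →5  λ.0 (λ.0 (λ.λ.1 0))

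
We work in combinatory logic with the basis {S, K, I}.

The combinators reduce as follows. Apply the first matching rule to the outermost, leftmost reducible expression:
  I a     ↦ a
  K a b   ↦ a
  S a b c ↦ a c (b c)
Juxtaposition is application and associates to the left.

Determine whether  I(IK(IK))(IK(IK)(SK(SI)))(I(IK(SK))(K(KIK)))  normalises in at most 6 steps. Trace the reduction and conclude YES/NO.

Answer: NO — after 6 steps the term is K(K(SK)(K(KIK))), not yet normal

Reduction:
  start: I(IK(IK))(IK(IK)(SK(SI)))(I(IK(SK))(K(KIK)))
  step 1: IK(IK)(IK(IK)(SK(SI)))(I(IK(SK))(K(KIK)))
  step 2: K(IK)(IK(IK)(SK(SI)))(I(IK(SK))(K(KIK)))
  step 3: IK(I(IK(SK))(K(KIK)))
  step 4: K(I(IK(SK))(K(KIK)))
  step 5: K(IK(SK)(K(KIK)))
  step 6: K(K(SK)(K(KIK)))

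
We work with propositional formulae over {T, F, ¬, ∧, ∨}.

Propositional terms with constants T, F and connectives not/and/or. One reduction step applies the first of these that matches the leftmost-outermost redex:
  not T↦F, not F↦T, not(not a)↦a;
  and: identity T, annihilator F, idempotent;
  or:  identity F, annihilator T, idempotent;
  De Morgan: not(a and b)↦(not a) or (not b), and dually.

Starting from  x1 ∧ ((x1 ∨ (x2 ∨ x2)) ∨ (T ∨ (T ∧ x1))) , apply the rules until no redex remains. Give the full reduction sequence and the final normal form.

Answer: normal form = x1  (in 4 steps)

Reduction:
  start: x1 ∧ ((x1 ∨ (x2 ∨ x2)) ∨ (T ∨ (T ∧ x1)))
  →1  x1 ∧ ((x1 ∨ x2) ∨ (T ∨ (T ∧ x1)))
  →2  x1 ∧ ((x1 ∨ x2) ∨ T)
  →3  x1 ∧ T
  →4  x1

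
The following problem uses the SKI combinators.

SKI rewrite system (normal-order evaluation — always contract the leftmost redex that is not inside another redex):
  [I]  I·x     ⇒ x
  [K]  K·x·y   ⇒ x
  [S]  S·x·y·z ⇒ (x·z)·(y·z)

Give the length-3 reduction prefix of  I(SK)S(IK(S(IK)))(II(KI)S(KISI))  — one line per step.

Answer: after 3 steps: IK(S(IK))(II(KI)S(KISI))

Working:
  start: I(SK)S(IK(S(IK)))(II(KI)S(KISI))
  step 1: SKS(IK(S(IK)))(II(KI)S(KISI))
  step 2: K(IK(S(IK)))(S(IK(S(IK))))(II(KI)S(KISI))
  step 3: IK(S(IK))(II(KI)S(KISI))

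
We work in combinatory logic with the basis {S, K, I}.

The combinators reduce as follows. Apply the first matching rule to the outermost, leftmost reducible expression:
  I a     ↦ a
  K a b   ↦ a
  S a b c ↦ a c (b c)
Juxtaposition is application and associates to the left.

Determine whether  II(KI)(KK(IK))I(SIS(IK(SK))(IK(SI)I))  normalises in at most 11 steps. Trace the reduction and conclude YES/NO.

Answer: YES — reaches normal form SK(SI) in 11 ≤ 11 steps

Working:
  start: II(KI)(KK(IK))I(SIS(IK(SK))(IK(SI)I))
  [1] I(KI)(KK(IK))I(SIS(IK(SK))(IK(SI)I))
  [2] KI(KK(IK))I(SIS(IK(SK))(IK(SI)I))
  [3] II(SIS(IK(SK))(IK(SI)I))
  [4] I(SIS(IK(SK))(IK(SI)I))
  [5] SIS(IK(SK))(IK(SI)I)
  [6] I(IK(SK))(S(IK(SK)))(IK(SI)I)
  [7] IK(SK)(S(IK(SK)))(IK(SI)I)
  [8] K(SK)(S(IK(SK)))(IK(SI)I)
  [9] SK(IK(SI)I)
  [10] SK(K(SI)I)
  [11] SK(SI)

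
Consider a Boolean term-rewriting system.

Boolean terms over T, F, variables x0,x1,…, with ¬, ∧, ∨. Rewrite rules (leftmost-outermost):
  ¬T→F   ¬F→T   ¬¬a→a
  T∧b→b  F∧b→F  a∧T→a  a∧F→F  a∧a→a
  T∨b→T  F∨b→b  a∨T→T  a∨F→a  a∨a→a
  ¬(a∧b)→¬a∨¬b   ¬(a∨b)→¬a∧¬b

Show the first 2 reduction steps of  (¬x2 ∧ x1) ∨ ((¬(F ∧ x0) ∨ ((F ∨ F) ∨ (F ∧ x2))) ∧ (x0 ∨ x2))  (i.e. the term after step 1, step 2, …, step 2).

Answer: after 2 steps: (¬x2 ∧ x1) ∨ (((T ∨ ¬x0) ∨ ((F ∨ F) ∨ (F ∧ x2))) ∧ (x0 ∨ x2))

Reduction:
  start: (¬x2 ∧ x1) ∨ ((¬(F ∧ x0) ∨ ((F ∨ F) ∨ (F ∧ x2))) ∧ (x0 ∨ x2))
  step 1: (¬x2 ∧ x1) ∨ (((¬F ∨ ¬x0) ∨ ((F ∨ F) ∨ (F ∧ x2))) ∧ (x0 ∨ x2))
  step 2: (¬x2 ∧ x1) ∨ (((T ∨ ¬x0) ∨ ((F ∨ F) ∨ (F ∧ x2))) ∧ (x0 ∨ x2))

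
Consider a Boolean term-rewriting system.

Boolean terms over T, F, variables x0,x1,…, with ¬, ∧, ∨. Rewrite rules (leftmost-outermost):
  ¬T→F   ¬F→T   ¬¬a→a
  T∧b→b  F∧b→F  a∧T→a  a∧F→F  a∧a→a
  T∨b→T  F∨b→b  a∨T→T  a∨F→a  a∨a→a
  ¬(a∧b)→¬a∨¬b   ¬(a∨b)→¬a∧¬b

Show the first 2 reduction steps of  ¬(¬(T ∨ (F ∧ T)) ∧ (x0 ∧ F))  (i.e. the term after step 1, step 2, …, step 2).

Answer: after 2 steps: (T ∨ (F ∧ T)) ∨ ¬(x0 ∧ F)

Derivation:
  start: ¬(¬(T ∨ (F ∧ T)) ∧ (x0 ∧ F))
  →1  ¬¬(T ∨ (F ∧ T)) ∨ ¬(x0 ∧ F)
  →2  (T ∨ (F ∧ T)) ∨ ¬(x0 ∧ F)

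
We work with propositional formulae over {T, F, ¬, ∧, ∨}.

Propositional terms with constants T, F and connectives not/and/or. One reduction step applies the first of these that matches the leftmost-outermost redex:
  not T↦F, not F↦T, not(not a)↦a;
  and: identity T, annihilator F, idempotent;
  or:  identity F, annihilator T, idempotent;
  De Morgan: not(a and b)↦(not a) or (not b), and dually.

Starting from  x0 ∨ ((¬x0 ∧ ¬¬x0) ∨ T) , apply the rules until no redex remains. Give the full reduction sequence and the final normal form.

  start: x0 ∨ ((¬x0 ∧ ¬¬x0) ∨ T)
  [1] x0 ∨ T
  [2] T

Answer: normal form = T  (in 2 steps)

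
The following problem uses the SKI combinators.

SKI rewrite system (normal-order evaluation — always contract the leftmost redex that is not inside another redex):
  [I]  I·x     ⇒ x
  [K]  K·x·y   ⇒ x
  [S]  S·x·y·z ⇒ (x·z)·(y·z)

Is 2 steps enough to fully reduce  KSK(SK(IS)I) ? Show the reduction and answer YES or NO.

Answer: NO — after 2 steps the term is S(KI(ISI)), not yet normal

Reduction:
  start: KSK(SK(IS)I)
  step 1: S(SK(IS)I)
  step 2: S(KI(ISI))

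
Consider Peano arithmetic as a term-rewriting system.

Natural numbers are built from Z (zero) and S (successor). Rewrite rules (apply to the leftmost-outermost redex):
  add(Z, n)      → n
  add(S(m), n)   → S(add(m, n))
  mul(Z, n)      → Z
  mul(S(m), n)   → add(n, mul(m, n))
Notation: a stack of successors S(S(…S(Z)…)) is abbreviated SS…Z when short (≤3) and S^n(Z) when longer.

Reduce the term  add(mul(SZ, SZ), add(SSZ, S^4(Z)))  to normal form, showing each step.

  start: add(mul(SZ, SZ), add(SSZ, S^4(Z)))
  [1] add(add(SZ, mul(Z, SZ)), add(SSZ, S^4(Z)))
  [2] add(S(add(Z, mul(Z, SZ))), add(SSZ, S^4(Z)))
  [3] S(add(add(Z, mul(Z, SZ)), add(SSZ, S^4(Z))))
  [4] S(add(mul(Z, SZ), add(SSZ, S^4(Z))))
  [5] S(add(Z, add(SSZ, S^4(Z))))
  [6] S(add(SSZ, S^4(Z)))
  [7] S(S(add(SZ, S^4(Z))))
  [8] S(S(S(add(Z, S^4(Z)))))
  [9] S^7(Z)

Answer: normal form = S^7(Z)  (in 9 steps)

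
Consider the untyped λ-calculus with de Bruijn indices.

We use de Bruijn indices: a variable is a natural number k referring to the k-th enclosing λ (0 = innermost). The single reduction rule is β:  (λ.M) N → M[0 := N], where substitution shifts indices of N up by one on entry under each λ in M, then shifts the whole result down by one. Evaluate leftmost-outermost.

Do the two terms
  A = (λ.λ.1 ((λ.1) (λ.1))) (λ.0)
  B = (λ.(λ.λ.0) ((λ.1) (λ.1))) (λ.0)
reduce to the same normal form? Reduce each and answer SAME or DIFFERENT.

Term A:
  start: (λ.λ.1 ((λ.1) (λ.1))) (λ.0)
  step 1: λ.(λ.0) ((λ.1) (λ.1))
  step 2: λ.(λ.1) (λ.1)
  step 3: λ.0

Term B:
  start: (λ.(λ.λ.0) ((λ.1) (λ.1))) (λ.0)
  step 1: (λ.λ.0) ((λ.λ.0) (λ.λ.0))
  step 2: λ.0

Answer: SAME — A ⇓ λ.0, B ⇓ λ.0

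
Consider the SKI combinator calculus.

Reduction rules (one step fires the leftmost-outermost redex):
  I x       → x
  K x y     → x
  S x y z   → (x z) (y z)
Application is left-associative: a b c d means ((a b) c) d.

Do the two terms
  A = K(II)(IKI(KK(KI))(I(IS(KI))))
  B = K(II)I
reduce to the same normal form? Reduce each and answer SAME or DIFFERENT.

Answer: SAME — A ⇓ I, B ⇓ I

Derivation:
Term A:
  start: K(II)(IKI(KK(KI))(I(IS(KI))))
  step 1: II
  step 2: I

Term B:
  start: K(II)I
  step 1: II
  step 2: I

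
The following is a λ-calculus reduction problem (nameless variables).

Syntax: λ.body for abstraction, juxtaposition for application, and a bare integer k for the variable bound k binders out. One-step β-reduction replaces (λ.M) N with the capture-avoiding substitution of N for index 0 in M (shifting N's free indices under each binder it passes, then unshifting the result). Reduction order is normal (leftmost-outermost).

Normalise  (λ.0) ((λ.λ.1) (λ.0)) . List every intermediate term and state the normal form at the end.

Answer: normal form = λ.λ.0  (in 2 steps)

Derivation:
  start: (λ.0) ((λ.λ.1) (λ.0))
  [1] (λ.λ.1) (λ.0)
  [2] λ.λ.0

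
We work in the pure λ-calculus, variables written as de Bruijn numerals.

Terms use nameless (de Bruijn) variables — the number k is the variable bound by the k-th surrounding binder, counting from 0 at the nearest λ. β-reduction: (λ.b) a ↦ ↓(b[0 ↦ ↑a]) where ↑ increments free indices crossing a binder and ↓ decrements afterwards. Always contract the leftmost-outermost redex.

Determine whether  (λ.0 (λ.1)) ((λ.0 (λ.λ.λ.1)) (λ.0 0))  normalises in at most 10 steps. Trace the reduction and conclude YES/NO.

  start: (λ.0 (λ.1)) ((λ.0 (λ.λ.λ.1)) (λ.0 0))
  [1] (λ.0 (λ.λ.λ.1)) (λ.0 0) (λ.(λ.0 (λ.λ.λ.1)) (λ.0 0))
  [2] (λ.0 0) (λ.λ.λ.1) (λ.(λ.0 (λ.λ.λ.1)) (λ.0 0))
  [3] (λ.λ.λ.1) (λ.λ.λ.1) (λ.(λ.0 (λ.λ.λ.1)) (λ.0 0))
  [4] (λ.λ.1) (λ.(λ.0 (λ.λ.λ.1)) (λ.0 0))
  [5] λ.λ.(λ.0 (λ.λ.λ.1)) (λ.0 0)
  [6] λ.λ.(λ.0 0) (λ.λ.λ.1)
  [7] λ.λ.(λ.λ.λ.1) (λ.λ.λ.1)
  [8] λ.λ.λ.λ.1

Answer: YES — reaches normal form λ.λ.λ.λ.1 in 8 ≤ 10 steps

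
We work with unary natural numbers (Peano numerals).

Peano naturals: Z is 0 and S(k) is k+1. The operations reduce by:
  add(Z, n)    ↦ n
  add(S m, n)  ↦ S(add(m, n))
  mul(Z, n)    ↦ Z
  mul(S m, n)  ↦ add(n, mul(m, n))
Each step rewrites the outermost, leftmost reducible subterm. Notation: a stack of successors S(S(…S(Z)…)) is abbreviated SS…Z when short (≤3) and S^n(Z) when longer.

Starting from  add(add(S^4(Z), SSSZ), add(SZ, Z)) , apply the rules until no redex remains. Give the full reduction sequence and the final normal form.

Answer: normal form = S^8(Z)  (in 15 steps)

Derivation:
  start: add(add(S^4(Z), SSSZ), add(SZ, Z))
  step 1: add(S(add(SSSZ, SSSZ)), add(SZ, Z))
  step 2: S(add(add(SSSZ, SSSZ), add(SZ, Z)))
  step 3: S(add(S(add(SSZ, SSSZ)), add(SZ, Z)))
  step 4: S(S(add(add(SSZ, SSSZ), add(SZ, Z))))
  step 5: S(S(add(S(add(SZ, SSSZ)), add(SZ, Z))))
  step 6: S(S(S(add(add(SZ, SSSZ), add(SZ, Z)))))
  step 7: S(S(S(add(S(add(Z, SSSZ)), add(SZ, Z)))))
  step 8: S(S(S(S(add(add(Z, SSSZ), add(SZ, Z))))))
  step 9: S(S(S(S(add(SSSZ, add(SZ, Z))))))
  step 10: S(S(S(S(S(add(SSZ, add(SZ, Z)))))))
  step 11: S(S(S(S(S(S(add(SZ, add(SZ, Z))))))))
  step 12: S(S(S(S(S(S(S(add(Z, add(SZ, Z)))))))))
  step 13: S(S(S(S(S(S(S(add(SZ, Z))))))))
  step 14: S(S(S(S(S(S(S(S(add(Z, Z)))))))))
  step 15: S^8(Z)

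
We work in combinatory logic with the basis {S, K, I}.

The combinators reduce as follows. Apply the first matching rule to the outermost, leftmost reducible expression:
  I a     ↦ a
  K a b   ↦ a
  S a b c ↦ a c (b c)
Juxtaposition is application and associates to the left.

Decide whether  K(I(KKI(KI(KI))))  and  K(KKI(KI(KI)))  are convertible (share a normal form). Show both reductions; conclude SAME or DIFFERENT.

Answer: SAME — A ⇓ K(KI), B ⇓ K(KI)

Reduction:
Term A:
  start: K(I(KKI(KI(KI))))
  step 1: K(KKI(KI(KI)))
  step 2: K(K(KI(KI)))
  step 3: K(KI)

Term B:
  start: K(KKI(KI(KI)))
  step 1: K(K(KI(KI)))
  step 2: K(KI)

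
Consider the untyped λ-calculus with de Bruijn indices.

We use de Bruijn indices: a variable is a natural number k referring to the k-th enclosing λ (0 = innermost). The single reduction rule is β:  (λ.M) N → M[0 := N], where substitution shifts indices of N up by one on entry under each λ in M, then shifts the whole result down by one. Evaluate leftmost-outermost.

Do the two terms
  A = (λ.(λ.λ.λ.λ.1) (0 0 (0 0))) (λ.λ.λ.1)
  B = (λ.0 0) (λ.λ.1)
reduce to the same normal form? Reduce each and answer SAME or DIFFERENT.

Answer: SAME — A ⇓ λ.λ.λ.1, B ⇓ λ.λ.λ.1

Working:
Term A:
  start: (λ.(λ.λ.λ.λ.1) (0 0 (0 0))) (λ.λ.λ.1)
  [1] (λ.λ.λ.λ.1) ((λ.λ.λ.1) (λ.λ.λ.1) ((λ.λ.λ.1) (λ.λ.λ.1)))
  [2] λ.λ.λ.1

Term B:
  start: (λ.0 0) (λ.λ.1)
  [1] (λ.λ.1) (λ.λ.1)
  [2] λ.λ.λ.1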